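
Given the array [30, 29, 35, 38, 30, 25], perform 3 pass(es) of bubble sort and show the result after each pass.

After pass 1: [29, 30, 35, 30, 25, 38] (3 swaps)
After pass 2: [29, 30, 30, 25, 35, 38] (2 swaps)
After pass 3: [29, 30, 25, 30, 35, 38] (1 swaps)
Total swaps: 6


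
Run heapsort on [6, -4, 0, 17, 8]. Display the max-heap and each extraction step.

Build heap: [17, 8, 0, -4, 6]
Extract 17: [8, 6, 0, -4, 17]
Extract 8: [6, -4, 0, 8, 17]
Extract 6: [0, -4, 6, 8, 17]
Extract 0: [-4, 0, 6, 8, 17]


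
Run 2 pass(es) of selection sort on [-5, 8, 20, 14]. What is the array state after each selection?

Pass 1: Select minimum -5 at index 0, swap -> [-5, 8, 20, 14]
Pass 2: Select minimum 8 at index 1, swap -> [-5, 8, 20, 14]


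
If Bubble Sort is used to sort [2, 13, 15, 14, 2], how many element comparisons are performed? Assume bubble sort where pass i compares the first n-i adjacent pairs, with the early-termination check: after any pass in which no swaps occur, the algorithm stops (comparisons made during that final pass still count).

Pass 1: compare adjacent pairs (0,1)..(3,4) = 4 comparison(s), 2 swap(s) -> [2, 13, 14, 2, 15]
Pass 2: compare adjacent pairs (0,1)..(2,3) = 3 comparison(s), 1 swap(s) -> [2, 13, 2, 14, 15]
Pass 3: compare adjacent pairs (0,1)..(1,2) = 2 comparison(s), 1 swap(s) -> [2, 2, 13, 14, 15]
Pass 4: compare adjacent pairs (0,1)..(0,1) = 1 comparison(s), 0 swap(s) -> [2, 2, 13, 14, 15]
No swaps in this pass, so bubble sort stops here.
Total comparisons: 4 + 3 + 2 + 1 = 10


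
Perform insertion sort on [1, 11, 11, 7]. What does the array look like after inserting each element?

First element 1 is already 'sorted'
Insert 11: shifted 0 elements -> [1, 11, 11, 7]
Insert 11: shifted 0 elements -> [1, 11, 11, 7]
Insert 7: shifted 2 elements -> [1, 7, 11, 11]


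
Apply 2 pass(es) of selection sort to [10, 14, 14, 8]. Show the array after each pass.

Pass 1: Select minimum 8 at index 3, swap -> [8, 14, 14, 10]
Pass 2: Select minimum 10 at index 3, swap -> [8, 10, 14, 14]


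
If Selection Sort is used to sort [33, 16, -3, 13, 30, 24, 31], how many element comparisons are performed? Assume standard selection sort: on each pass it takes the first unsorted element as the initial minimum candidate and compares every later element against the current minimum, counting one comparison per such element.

Pass 1: scan indices 1..6 for the minimum = 6 comparison(s); min is -3, place at index 0 -> [-3, 16, 33, 13, 30, 24, 31]
Pass 2: scan indices 2..6 for the minimum = 5 comparison(s); min is 13, place at index 1 -> [-3, 13, 33, 16, 30, 24, 31]
Pass 3: scan indices 3..6 for the minimum = 4 comparison(s); min is 16, place at index 2 -> [-3, 13, 16, 33, 30, 24, 31]
Pass 4: scan indices 4..6 for the minimum = 3 comparison(s); min is 24, place at index 3 -> [-3, 13, 16, 24, 30, 33, 31]
Pass 5: scan indices 5..6 for the minimum = 2 comparison(s); min is 30, place at index 4 -> [-3, 13, 16, 24, 30, 33, 31]
Pass 6: scan indices 6..6 for the minimum = 1 comparison(s); min is 31, place at index 5 -> [-3, 13, 16, 24, 30, 31, 33]
Selection sort always scans the whole unsorted suffix, so the count is (n-1) + (n-2) + ... + 1 = n(n-1)/2 = 7*6/2 = 21 regardless of the input order.
Total comparisons: 6 + 5 + 4 + 3 + 2 + 1 = 21


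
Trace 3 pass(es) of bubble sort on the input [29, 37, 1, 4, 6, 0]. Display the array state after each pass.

After pass 1: [29, 1, 4, 6, 0, 37] (4 swaps)
After pass 2: [1, 4, 6, 0, 29, 37] (4 swaps)
After pass 3: [1, 4, 0, 6, 29, 37] (1 swaps)
Total swaps: 9


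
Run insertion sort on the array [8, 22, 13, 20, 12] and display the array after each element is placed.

First element 8 is already 'sorted'
Insert 22: shifted 0 elements -> [8, 22, 13, 20, 12]
Insert 13: shifted 1 elements -> [8, 13, 22, 20, 12]
Insert 20: shifted 1 elements -> [8, 13, 20, 22, 12]
Insert 12: shifted 3 elements -> [8, 12, 13, 20, 22]


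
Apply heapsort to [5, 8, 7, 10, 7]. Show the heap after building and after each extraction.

Build heap: [10, 8, 7, 5, 7]
Extract 10: [8, 7, 7, 5, 10]
Extract 8: [7, 5, 7, 8, 10]
Extract 7: [7, 5, 7, 8, 10]
Extract 7: [5, 7, 7, 8, 10]


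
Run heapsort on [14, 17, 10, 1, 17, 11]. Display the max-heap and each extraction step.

Build heap: [17, 17, 11, 1, 14, 10]
Extract 17: [17, 14, 11, 1, 10, 17]
Extract 17: [14, 10, 11, 1, 17, 17]
Extract 14: [11, 10, 1, 14, 17, 17]
Extract 11: [10, 1, 11, 14, 17, 17]
Extract 10: [1, 10, 11, 14, 17, 17]


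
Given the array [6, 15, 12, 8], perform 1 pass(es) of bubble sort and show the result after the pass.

After pass 1: [6, 12, 8, 15] (2 swaps)
Total swaps: 2


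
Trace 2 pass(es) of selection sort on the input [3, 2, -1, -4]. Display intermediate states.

Pass 1: Select minimum -4 at index 3, swap -> [-4, 2, -1, 3]
Pass 2: Select minimum -1 at index 2, swap -> [-4, -1, 2, 3]


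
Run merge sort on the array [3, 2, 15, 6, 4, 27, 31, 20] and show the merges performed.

Divide and conquer:
  Merge [3] + [2] -> [2, 3]
  Merge [15] + [6] -> [6, 15]
  Merge [2, 3] + [6, 15] -> [2, 3, 6, 15]
  Merge [4] + [27] -> [4, 27]
  Merge [31] + [20] -> [20, 31]
  Merge [4, 27] + [20, 31] -> [4, 20, 27, 31]
  Merge [2, 3, 6, 15] + [4, 20, 27, 31] -> [2, 3, 4, 6, 15, 20, 27, 31]


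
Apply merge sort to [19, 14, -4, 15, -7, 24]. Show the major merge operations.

Divide and conquer:
  Merge [14] + [-4] -> [-4, 14]
  Merge [19] + [-4, 14] -> [-4, 14, 19]
  Merge [-7] + [24] -> [-7, 24]
  Merge [15] + [-7, 24] -> [-7, 15, 24]
  Merge [-4, 14, 19] + [-7, 15, 24] -> [-7, -4, 14, 15, 19, 24]


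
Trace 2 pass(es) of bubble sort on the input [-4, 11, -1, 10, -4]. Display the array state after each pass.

After pass 1: [-4, -1, 10, -4, 11] (3 swaps)
After pass 2: [-4, -1, -4, 10, 11] (1 swaps)
Total swaps: 4


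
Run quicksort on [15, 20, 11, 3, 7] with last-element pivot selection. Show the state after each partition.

Partition 1: pivot=7 at index 1 -> [3, 7, 11, 15, 20]
Partition 2: pivot=20 at index 4 -> [3, 7, 11, 15, 20]
Partition 3: pivot=15 at index 3 -> [3, 7, 11, 15, 20]


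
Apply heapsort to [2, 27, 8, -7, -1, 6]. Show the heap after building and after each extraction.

Build heap: [27, 2, 8, -7, -1, 6]
Extract 27: [8, 2, 6, -7, -1, 27]
Extract 8: [6, 2, -1, -7, 8, 27]
Extract 6: [2, -7, -1, 6, 8, 27]
Extract 2: [-1, -7, 2, 6, 8, 27]
Extract -1: [-7, -1, 2, 6, 8, 27]


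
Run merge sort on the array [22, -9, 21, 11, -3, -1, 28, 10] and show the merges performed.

Divide and conquer:
  Merge [22] + [-9] -> [-9, 22]
  Merge [21] + [11] -> [11, 21]
  Merge [-9, 22] + [11, 21] -> [-9, 11, 21, 22]
  Merge [-3] + [-1] -> [-3, -1]
  Merge [28] + [10] -> [10, 28]
  Merge [-3, -1] + [10, 28] -> [-3, -1, 10, 28]
  Merge [-9, 11, 21, 22] + [-3, -1, 10, 28] -> [-9, -3, -1, 10, 11, 21, 22, 28]


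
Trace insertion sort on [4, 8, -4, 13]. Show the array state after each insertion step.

First element 4 is already 'sorted'
Insert 8: shifted 0 elements -> [4, 8, -4, 13]
Insert -4: shifted 2 elements -> [-4, 4, 8, 13]
Insert 13: shifted 0 elements -> [-4, 4, 8, 13]


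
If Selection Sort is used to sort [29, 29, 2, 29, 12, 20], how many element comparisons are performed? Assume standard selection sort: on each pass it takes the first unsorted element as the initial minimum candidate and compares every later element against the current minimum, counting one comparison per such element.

Pass 1: scan indices 1..5 for the minimum = 5 comparison(s); min is 2, place at index 0 -> [2, 29, 29, 29, 12, 20]
Pass 2: scan indices 2..5 for the minimum = 4 comparison(s); min is 12, place at index 1 -> [2, 12, 29, 29, 29, 20]
Pass 3: scan indices 3..5 for the minimum = 3 comparison(s); min is 20, place at index 2 -> [2, 12, 20, 29, 29, 29]
Pass 4: scan indices 4..5 for the minimum = 2 comparison(s); min is 29, place at index 3 -> [2, 12, 20, 29, 29, 29]
Pass 5: scan indices 5..5 for the minimum = 1 comparison(s); min is 29, place at index 4 -> [2, 12, 20, 29, 29, 29]
Selection sort always scans the whole unsorted suffix, so the count is (n-1) + (n-2) + ... + 1 = n(n-1)/2 = 6*5/2 = 15 regardless of the input order.
Total comparisons: 5 + 4 + 3 + 2 + 1 = 15


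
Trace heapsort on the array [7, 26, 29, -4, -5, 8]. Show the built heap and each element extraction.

Build heap: [29, 26, 8, -4, -5, 7]
Extract 29: [26, 7, 8, -4, -5, 29]
Extract 26: [8, 7, -5, -4, 26, 29]
Extract 8: [7, -4, -5, 8, 26, 29]
Extract 7: [-4, -5, 7, 8, 26, 29]
Extract -4: [-5, -4, 7, 8, 26, 29]


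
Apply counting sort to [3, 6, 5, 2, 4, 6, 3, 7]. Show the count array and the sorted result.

Count array: [0, 0, 1, 2, 1, 1, 2, 1]
(count[i] = number of elements equal to i)
Cumulative count: [0, 0, 1, 3, 4, 5, 7, 8]
Sorted: [2, 3, 3, 4, 5, 6, 6, 7]


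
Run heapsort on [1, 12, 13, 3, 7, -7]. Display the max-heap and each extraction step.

Build heap: [13, 12, 1, 3, 7, -7]
Extract 13: [12, 7, 1, 3, -7, 13]
Extract 12: [7, 3, 1, -7, 12, 13]
Extract 7: [3, -7, 1, 7, 12, 13]
Extract 3: [1, -7, 3, 7, 12, 13]
Extract 1: [-7, 1, 3, 7, 12, 13]


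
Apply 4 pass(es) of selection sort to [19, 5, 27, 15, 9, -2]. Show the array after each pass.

Pass 1: Select minimum -2 at index 5, swap -> [-2, 5, 27, 15, 9, 19]
Pass 2: Select minimum 5 at index 1, swap -> [-2, 5, 27, 15, 9, 19]
Pass 3: Select minimum 9 at index 4, swap -> [-2, 5, 9, 15, 27, 19]
Pass 4: Select minimum 15 at index 3, swap -> [-2, 5, 9, 15, 27, 19]


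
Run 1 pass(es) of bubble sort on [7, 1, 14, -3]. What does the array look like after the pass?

After pass 1: [1, 7, -3, 14] (2 swaps)
Total swaps: 2


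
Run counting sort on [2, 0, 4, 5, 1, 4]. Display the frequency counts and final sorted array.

Count array: [1, 1, 1, 0, 2, 1]
(count[i] = number of elements equal to i)
Cumulative count: [1, 2, 3, 3, 5, 6]
Sorted: [0, 1, 2, 4, 4, 5]


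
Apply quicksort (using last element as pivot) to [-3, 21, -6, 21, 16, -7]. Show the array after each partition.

Partition 1: pivot=-7 at index 0 -> [-7, 21, -6, 21, 16, -3]
Partition 2: pivot=-3 at index 2 -> [-7, -6, -3, 21, 16, 21]
Partition 3: pivot=21 at index 5 -> [-7, -6, -3, 21, 16, 21]
Partition 4: pivot=16 at index 3 -> [-7, -6, -3, 16, 21, 21]


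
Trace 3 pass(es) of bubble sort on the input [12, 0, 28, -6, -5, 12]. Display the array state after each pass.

After pass 1: [0, 12, -6, -5, 12, 28] (4 swaps)
After pass 2: [0, -6, -5, 12, 12, 28] (2 swaps)
After pass 3: [-6, -5, 0, 12, 12, 28] (2 swaps)
Total swaps: 8


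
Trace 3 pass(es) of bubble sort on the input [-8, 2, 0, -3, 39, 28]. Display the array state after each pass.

After pass 1: [-8, 0, -3, 2, 28, 39] (3 swaps)
After pass 2: [-8, -3, 0, 2, 28, 39] (1 swaps)
After pass 3: [-8, -3, 0, 2, 28, 39] (0 swaps)
Total swaps: 4


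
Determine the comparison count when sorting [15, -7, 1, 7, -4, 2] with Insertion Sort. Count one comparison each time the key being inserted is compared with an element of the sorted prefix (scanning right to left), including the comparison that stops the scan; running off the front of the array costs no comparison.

Insert -7: 15 > -7 (shift), reached front = 1 comparison(s) -> [-7, 15, 1, 7, -4, 2]
Insert 1: 15 > 1 (shift), -7 <= 1 (stop) = 2 comparison(s) -> [-7, 1, 15, 7, -4, 2]
Insert 7: 15 > 7 (shift), 1 <= 7 (stop) = 2 comparison(s) -> [-7, 1, 7, 15, -4, 2]
Insert -4: 15 > -4 (shift), 7 > -4 (shift), 1 > -4 (shift), -7 <= -4 (stop) = 4 comparison(s) -> [-7, -4, 1, 7, 15, 2]
Insert 2: 15 > 2 (shift), 7 > 2 (shift), 1 <= 2 (stop) = 3 comparison(s) -> [-7, -4, 1, 2, 7, 15]
Total comparisons: 1 + 2 + 2 + 4 + 3 = 12


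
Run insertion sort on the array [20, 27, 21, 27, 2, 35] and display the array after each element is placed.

First element 20 is already 'sorted'
Insert 27: shifted 0 elements -> [20, 27, 21, 27, 2, 35]
Insert 21: shifted 1 elements -> [20, 21, 27, 27, 2, 35]
Insert 27: shifted 0 elements -> [20, 21, 27, 27, 2, 35]
Insert 2: shifted 4 elements -> [2, 20, 21, 27, 27, 35]
Insert 35: shifted 0 elements -> [2, 20, 21, 27, 27, 35]


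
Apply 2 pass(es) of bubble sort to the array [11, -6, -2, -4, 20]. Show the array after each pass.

After pass 1: [-6, -2, -4, 11, 20] (3 swaps)
After pass 2: [-6, -4, -2, 11, 20] (1 swaps)
Total swaps: 4


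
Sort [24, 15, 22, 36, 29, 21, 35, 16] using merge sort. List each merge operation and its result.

Divide and conquer:
  Merge [24] + [15] -> [15, 24]
  Merge [22] + [36] -> [22, 36]
  Merge [15, 24] + [22, 36] -> [15, 22, 24, 36]
  Merge [29] + [21] -> [21, 29]
  Merge [35] + [16] -> [16, 35]
  Merge [21, 29] + [16, 35] -> [16, 21, 29, 35]
  Merge [15, 22, 24, 36] + [16, 21, 29, 35] -> [15, 16, 21, 22, 24, 29, 35, 36]


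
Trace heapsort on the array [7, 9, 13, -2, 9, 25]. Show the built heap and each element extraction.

Build heap: [25, 9, 13, -2, 9, 7]
Extract 25: [13, 9, 7, -2, 9, 25]
Extract 13: [9, 9, 7, -2, 13, 25]
Extract 9: [9, -2, 7, 9, 13, 25]
Extract 9: [7, -2, 9, 9, 13, 25]
Extract 7: [-2, 7, 9, 9, 13, 25]


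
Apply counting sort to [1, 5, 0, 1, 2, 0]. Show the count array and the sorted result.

Count array: [2, 2, 1, 0, 0, 1]
(count[i] = number of elements equal to i)
Cumulative count: [2, 4, 5, 5, 5, 6]
Sorted: [0, 0, 1, 1, 2, 5]


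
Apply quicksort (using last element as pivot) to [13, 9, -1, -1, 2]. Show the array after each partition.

Partition 1: pivot=2 at index 2 -> [-1, -1, 2, 9, 13]
Partition 2: pivot=-1 at index 1 -> [-1, -1, 2, 9, 13]
Partition 3: pivot=13 at index 4 -> [-1, -1, 2, 9, 13]


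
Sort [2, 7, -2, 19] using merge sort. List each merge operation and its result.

Divide and conquer:
  Merge [2] + [7] -> [2, 7]
  Merge [-2] + [19] -> [-2, 19]
  Merge [2, 7] + [-2, 19] -> [-2, 2, 7, 19]


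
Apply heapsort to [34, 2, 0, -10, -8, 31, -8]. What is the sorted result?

Build heap: [34, 2, 31, -10, -8, 0, -8]
Extract 34: [31, 2, 0, -10, -8, -8, 34]
Extract 31: [2, -8, 0, -10, -8, 31, 34]
Extract 2: [0, -8, -8, -10, 2, 31, 34]
Extract 0: [-8, -10, -8, 0, 2, 31, 34]
Extract -8: [-8, -10, -8, 0, 2, 31, 34]
Extract -8: [-10, -8, -8, 0, 2, 31, 34]


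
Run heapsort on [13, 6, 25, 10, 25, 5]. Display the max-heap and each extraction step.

Build heap: [25, 13, 25, 10, 6, 5]
Extract 25: [25, 13, 5, 10, 6, 25]
Extract 25: [13, 10, 5, 6, 25, 25]
Extract 13: [10, 6, 5, 13, 25, 25]
Extract 10: [6, 5, 10, 13, 25, 25]
Extract 6: [5, 6, 10, 13, 25, 25]


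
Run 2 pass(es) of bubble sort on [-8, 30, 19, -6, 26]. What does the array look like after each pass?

After pass 1: [-8, 19, -6, 26, 30] (3 swaps)
After pass 2: [-8, -6, 19, 26, 30] (1 swaps)
Total swaps: 4


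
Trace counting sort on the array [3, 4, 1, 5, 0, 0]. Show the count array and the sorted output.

Count array: [2, 1, 0, 1, 1, 1]
(count[i] = number of elements equal to i)
Cumulative count: [2, 3, 3, 4, 5, 6]
Sorted: [0, 0, 1, 3, 4, 5]


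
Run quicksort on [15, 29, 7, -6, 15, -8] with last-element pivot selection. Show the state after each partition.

Partition 1: pivot=-8 at index 0 -> [-8, 29, 7, -6, 15, 15]
Partition 2: pivot=15 at index 4 -> [-8, 7, -6, 15, 15, 29]
Partition 3: pivot=15 at index 3 -> [-8, 7, -6, 15, 15, 29]
Partition 4: pivot=-6 at index 1 -> [-8, -6, 7, 15, 15, 29]


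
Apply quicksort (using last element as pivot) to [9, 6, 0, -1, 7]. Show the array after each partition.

Partition 1: pivot=7 at index 3 -> [6, 0, -1, 7, 9]
Partition 2: pivot=-1 at index 0 -> [-1, 0, 6, 7, 9]
Partition 3: pivot=6 at index 2 -> [-1, 0, 6, 7, 9]


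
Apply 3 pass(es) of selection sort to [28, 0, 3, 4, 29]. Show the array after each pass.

Pass 1: Select minimum 0 at index 1, swap -> [0, 28, 3, 4, 29]
Pass 2: Select minimum 3 at index 2, swap -> [0, 3, 28, 4, 29]
Pass 3: Select minimum 4 at index 3, swap -> [0, 3, 4, 28, 29]


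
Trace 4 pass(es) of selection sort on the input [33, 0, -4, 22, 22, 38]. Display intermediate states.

Pass 1: Select minimum -4 at index 2, swap -> [-4, 0, 33, 22, 22, 38]
Pass 2: Select minimum 0 at index 1, swap -> [-4, 0, 33, 22, 22, 38]
Pass 3: Select minimum 22 at index 3, swap -> [-4, 0, 22, 33, 22, 38]
Pass 4: Select minimum 22 at index 4, swap -> [-4, 0, 22, 22, 33, 38]


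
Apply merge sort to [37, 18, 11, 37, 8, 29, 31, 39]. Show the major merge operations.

Divide and conquer:
  Merge [37] + [18] -> [18, 37]
  Merge [11] + [37] -> [11, 37]
  Merge [18, 37] + [11, 37] -> [11, 18, 37, 37]
  Merge [8] + [29] -> [8, 29]
  Merge [31] + [39] -> [31, 39]
  Merge [8, 29] + [31, 39] -> [8, 29, 31, 39]
  Merge [11, 18, 37, 37] + [8, 29, 31, 39] -> [8, 11, 18, 29, 31, 37, 37, 39]


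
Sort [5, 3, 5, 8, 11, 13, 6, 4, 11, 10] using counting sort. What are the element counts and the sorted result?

Count array: [0, 0, 0, 1, 1, 2, 1, 0, 1, 0, 1, 2, 0, 1]
(count[i] = number of elements equal to i)
Cumulative count: [0, 0, 0, 1, 2, 4, 5, 5, 6, 6, 7, 9, 9, 10]
Sorted: [3, 4, 5, 5, 6, 8, 10, 11, 11, 13]


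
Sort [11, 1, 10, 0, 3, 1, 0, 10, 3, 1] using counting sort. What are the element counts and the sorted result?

Count array: [2, 3, 0, 2, 0, 0, 0, 0, 0, 0, 2, 1]
(count[i] = number of elements equal to i)
Cumulative count: [2, 5, 5, 7, 7, 7, 7, 7, 7, 7, 9, 10]
Sorted: [0, 0, 1, 1, 1, 3, 3, 10, 10, 11]


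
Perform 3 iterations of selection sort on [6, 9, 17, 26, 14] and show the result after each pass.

Pass 1: Select minimum 6 at index 0, swap -> [6, 9, 17, 26, 14]
Pass 2: Select minimum 9 at index 1, swap -> [6, 9, 17, 26, 14]
Pass 3: Select minimum 14 at index 4, swap -> [6, 9, 14, 26, 17]


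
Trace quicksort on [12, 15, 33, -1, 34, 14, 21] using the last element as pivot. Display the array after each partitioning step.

Partition 1: pivot=21 at index 4 -> [12, 15, -1, 14, 21, 33, 34]
Partition 2: pivot=14 at index 2 -> [12, -1, 14, 15, 21, 33, 34]
Partition 3: pivot=-1 at index 0 -> [-1, 12, 14, 15, 21, 33, 34]
Partition 4: pivot=34 at index 6 -> [-1, 12, 14, 15, 21, 33, 34]


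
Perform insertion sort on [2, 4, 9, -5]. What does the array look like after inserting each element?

First element 2 is already 'sorted'
Insert 4: shifted 0 elements -> [2, 4, 9, -5]
Insert 9: shifted 0 elements -> [2, 4, 9, -5]
Insert -5: shifted 3 elements -> [-5, 2, 4, 9]


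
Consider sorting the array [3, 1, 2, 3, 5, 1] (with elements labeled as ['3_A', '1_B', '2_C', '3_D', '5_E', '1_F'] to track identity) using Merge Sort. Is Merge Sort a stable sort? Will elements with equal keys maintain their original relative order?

Trace Merge Sort on the labeled array (the key is the number; the letter only tracks identity):
  Merge [1_B] + [2_C] -> [1_B, 2_C]
  Merge [3_A] + [1_B, 2_C] -> [1_B, 2_C, 3_A]
  Merge [5_E] + [1_F] -> [1_F, 5_E]
  Merge [3_D] + [1_F, 5_E] -> [1_F, 3_D, 5_E]
  Merge [1_B, 2_C, 3_A] + [1_F, 3_D, 5_E] -> [1_B, 1_F, 2_C, 3_A, 3_D, 5_E]
Final order: [1_B, 1_F, 2_C, 3_A, 3_D, 5_E]
Equal keys:
  value 1: originally 1_B, 1_F; after sorting 1_B, 1_F -> order preserved
  value 3: originally 3_A, 3_D; after sorting 3_A, 3_D -> order preserved
All equal keys kept their original relative order. Merge Sort is stable: when the heads of the two halves are equal the merge takes from the left half first.
Answer: Stable


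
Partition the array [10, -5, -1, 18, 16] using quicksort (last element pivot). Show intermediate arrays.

Partition 1: pivot=16 at index 3 -> [10, -5, -1, 16, 18]
Partition 2: pivot=-1 at index 1 -> [-5, -1, 10, 16, 18]


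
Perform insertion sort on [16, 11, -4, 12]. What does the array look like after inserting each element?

First element 16 is already 'sorted'
Insert 11: shifted 1 elements -> [11, 16, -4, 12]
Insert -4: shifted 2 elements -> [-4, 11, 16, 12]
Insert 12: shifted 1 elements -> [-4, 11, 12, 16]


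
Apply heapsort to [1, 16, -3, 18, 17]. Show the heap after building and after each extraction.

Build heap: [18, 17, -3, 16, 1]
Extract 18: [17, 16, -3, 1, 18]
Extract 17: [16, 1, -3, 17, 18]
Extract 16: [1, -3, 16, 17, 18]
Extract 1: [-3, 1, 16, 17, 18]


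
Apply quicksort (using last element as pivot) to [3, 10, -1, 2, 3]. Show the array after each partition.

Partition 1: pivot=3 at index 3 -> [3, -1, 2, 3, 10]
Partition 2: pivot=2 at index 1 -> [-1, 2, 3, 3, 10]


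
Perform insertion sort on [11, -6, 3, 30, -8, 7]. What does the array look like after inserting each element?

First element 11 is already 'sorted'
Insert -6: shifted 1 elements -> [-6, 11, 3, 30, -8, 7]
Insert 3: shifted 1 elements -> [-6, 3, 11, 30, -8, 7]
Insert 30: shifted 0 elements -> [-6, 3, 11, 30, -8, 7]
Insert -8: shifted 4 elements -> [-8, -6, 3, 11, 30, 7]
Insert 7: shifted 2 elements -> [-8, -6, 3, 7, 11, 30]


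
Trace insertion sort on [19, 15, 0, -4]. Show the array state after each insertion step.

First element 19 is already 'sorted'
Insert 15: shifted 1 elements -> [15, 19, 0, -4]
Insert 0: shifted 2 elements -> [0, 15, 19, -4]
Insert -4: shifted 3 elements -> [-4, 0, 15, 19]


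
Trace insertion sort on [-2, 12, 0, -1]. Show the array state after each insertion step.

First element -2 is already 'sorted'
Insert 12: shifted 0 elements -> [-2, 12, 0, -1]
Insert 0: shifted 1 elements -> [-2, 0, 12, -1]
Insert -1: shifted 2 elements -> [-2, -1, 0, 12]


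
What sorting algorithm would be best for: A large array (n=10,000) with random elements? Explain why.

Best choice: Quicksort or Mergesort
Reason: Both have O(n log n) average case; quicksort has lower constant factors


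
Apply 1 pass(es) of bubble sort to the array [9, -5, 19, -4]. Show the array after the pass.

After pass 1: [-5, 9, -4, 19] (2 swaps)
Total swaps: 2


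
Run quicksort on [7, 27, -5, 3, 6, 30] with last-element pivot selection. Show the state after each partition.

Partition 1: pivot=30 at index 5 -> [7, 27, -5, 3, 6, 30]
Partition 2: pivot=6 at index 2 -> [-5, 3, 6, 27, 7, 30]
Partition 3: pivot=3 at index 1 -> [-5, 3, 6, 27, 7, 30]
Partition 4: pivot=7 at index 3 -> [-5, 3, 6, 7, 27, 30]


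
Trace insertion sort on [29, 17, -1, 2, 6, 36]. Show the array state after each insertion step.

First element 29 is already 'sorted'
Insert 17: shifted 1 elements -> [17, 29, -1, 2, 6, 36]
Insert -1: shifted 2 elements -> [-1, 17, 29, 2, 6, 36]
Insert 2: shifted 2 elements -> [-1, 2, 17, 29, 6, 36]
Insert 6: shifted 2 elements -> [-1, 2, 6, 17, 29, 36]
Insert 36: shifted 0 elements -> [-1, 2, 6, 17, 29, 36]


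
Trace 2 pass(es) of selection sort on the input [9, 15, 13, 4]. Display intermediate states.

Pass 1: Select minimum 4 at index 3, swap -> [4, 15, 13, 9]
Pass 2: Select minimum 9 at index 3, swap -> [4, 9, 13, 15]


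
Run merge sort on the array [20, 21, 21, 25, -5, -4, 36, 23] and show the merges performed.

Divide and conquer:
  Merge [20] + [21] -> [20, 21]
  Merge [21] + [25] -> [21, 25]
  Merge [20, 21] + [21, 25] -> [20, 21, 21, 25]
  Merge [-5] + [-4] -> [-5, -4]
  Merge [36] + [23] -> [23, 36]
  Merge [-5, -4] + [23, 36] -> [-5, -4, 23, 36]
  Merge [20, 21, 21, 25] + [-5, -4, 23, 36] -> [-5, -4, 20, 21, 21, 23, 25, 36]


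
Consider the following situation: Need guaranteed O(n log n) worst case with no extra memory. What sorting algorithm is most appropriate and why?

Best choice: Heapsort
Reason: Heapsort is O(n log n) worst case and sorts in-place; quicksort can degrade to O(n^2)


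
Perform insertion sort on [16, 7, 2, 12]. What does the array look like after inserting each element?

First element 16 is already 'sorted'
Insert 7: shifted 1 elements -> [7, 16, 2, 12]
Insert 2: shifted 2 elements -> [2, 7, 16, 12]
Insert 12: shifted 1 elements -> [2, 7, 12, 16]


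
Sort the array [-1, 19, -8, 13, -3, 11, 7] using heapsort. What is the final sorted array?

Build heap: [19, 13, 11, -1, -3, -8, 7]
Extract 19: [13, 7, 11, -1, -3, -8, 19]
Extract 13: [11, 7, -8, -1, -3, 13, 19]
Extract 11: [7, -1, -8, -3, 11, 13, 19]
Extract 7: [-1, -3, -8, 7, 11, 13, 19]
Extract -1: [-3, -8, -1, 7, 11, 13, 19]
Extract -3: [-8, -3, -1, 7, 11, 13, 19]


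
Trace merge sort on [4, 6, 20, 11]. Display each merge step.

Divide and conquer:
  Merge [4] + [6] -> [4, 6]
  Merge [20] + [11] -> [11, 20]
  Merge [4, 6] + [11, 20] -> [4, 6, 11, 20]


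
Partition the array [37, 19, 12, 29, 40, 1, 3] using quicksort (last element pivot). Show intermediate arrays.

Partition 1: pivot=3 at index 1 -> [1, 3, 12, 29, 40, 37, 19]
Partition 2: pivot=19 at index 3 -> [1, 3, 12, 19, 40, 37, 29]
Partition 3: pivot=29 at index 4 -> [1, 3, 12, 19, 29, 37, 40]
Partition 4: pivot=40 at index 6 -> [1, 3, 12, 19, 29, 37, 40]


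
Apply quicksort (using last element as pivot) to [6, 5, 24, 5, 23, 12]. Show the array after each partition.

Partition 1: pivot=12 at index 3 -> [6, 5, 5, 12, 23, 24]
Partition 2: pivot=5 at index 1 -> [5, 5, 6, 12, 23, 24]
Partition 3: pivot=24 at index 5 -> [5, 5, 6, 12, 23, 24]


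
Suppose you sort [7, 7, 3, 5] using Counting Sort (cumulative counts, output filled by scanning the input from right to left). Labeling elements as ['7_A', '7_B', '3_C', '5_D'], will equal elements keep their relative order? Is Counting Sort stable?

Trace Counting Sort on the labeled array (the key is the number; the letter only tracks identity):
  Counts for values 0..7: [0, 0, 0, 1, 0, 1, 0, 2]
  Cumulative counts: [0, 0, 0, 1, 1, 2, 2, 4]
  Scan right to left: place 5_D at output index 1
  Scan right to left: place 3_C at output index 0
  Scan right to left: place 7_B at output index 3
  Scan right to left: place 7_A at output index 2
  Output: [3_C, 5_D, 7_A, 7_B]
Equal keys:
  value 7: originally 7_A, 7_B; after sorting 7_A, 7_B -> order preserved
All equal keys kept their original relative order. Counting Sort is stable: scanning the input right to left with decreasing cumulative counts places later duplicates at later output positions.
Answer: Stable


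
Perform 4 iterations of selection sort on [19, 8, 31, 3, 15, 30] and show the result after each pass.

Pass 1: Select minimum 3 at index 3, swap -> [3, 8, 31, 19, 15, 30]
Pass 2: Select minimum 8 at index 1, swap -> [3, 8, 31, 19, 15, 30]
Pass 3: Select minimum 15 at index 4, swap -> [3, 8, 15, 19, 31, 30]
Pass 4: Select minimum 19 at index 3, swap -> [3, 8, 15, 19, 31, 30]


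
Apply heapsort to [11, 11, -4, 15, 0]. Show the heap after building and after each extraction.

Build heap: [15, 11, -4, 11, 0]
Extract 15: [11, 11, -4, 0, 15]
Extract 11: [11, 0, -4, 11, 15]
Extract 11: [0, -4, 11, 11, 15]
Extract 0: [-4, 0, 11, 11, 15]


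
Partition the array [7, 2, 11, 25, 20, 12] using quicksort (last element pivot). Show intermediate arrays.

Partition 1: pivot=12 at index 3 -> [7, 2, 11, 12, 20, 25]
Partition 2: pivot=11 at index 2 -> [7, 2, 11, 12, 20, 25]
Partition 3: pivot=2 at index 0 -> [2, 7, 11, 12, 20, 25]
Partition 4: pivot=25 at index 5 -> [2, 7, 11, 12, 20, 25]


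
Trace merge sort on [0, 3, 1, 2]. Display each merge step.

Divide and conquer:
  Merge [0] + [3] -> [0, 3]
  Merge [1] + [2] -> [1, 2]
  Merge [0, 3] + [1, 2] -> [0, 1, 2, 3]


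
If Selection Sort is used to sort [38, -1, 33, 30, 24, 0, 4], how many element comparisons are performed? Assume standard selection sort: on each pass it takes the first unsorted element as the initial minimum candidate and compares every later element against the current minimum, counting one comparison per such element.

Pass 1: scan indices 1..6 for the minimum = 6 comparison(s); min is -1, place at index 0 -> [-1, 38, 33, 30, 24, 0, 4]
Pass 2: scan indices 2..6 for the minimum = 5 comparison(s); min is 0, place at index 1 -> [-1, 0, 33, 30, 24, 38, 4]
Pass 3: scan indices 3..6 for the minimum = 4 comparison(s); min is 4, place at index 2 -> [-1, 0, 4, 30, 24, 38, 33]
Pass 4: scan indices 4..6 for the minimum = 3 comparison(s); min is 24, place at index 3 -> [-1, 0, 4, 24, 30, 38, 33]
Pass 5: scan indices 5..6 for the minimum = 2 comparison(s); min is 30, place at index 4 -> [-1, 0, 4, 24, 30, 38, 33]
Pass 6: scan indices 6..6 for the minimum = 1 comparison(s); min is 33, place at index 5 -> [-1, 0, 4, 24, 30, 33, 38]
Selection sort always scans the whole unsorted suffix, so the count is (n-1) + (n-2) + ... + 1 = n(n-1)/2 = 7*6/2 = 21 regardless of the input order.
Total comparisons: 6 + 5 + 4 + 3 + 2 + 1 = 21


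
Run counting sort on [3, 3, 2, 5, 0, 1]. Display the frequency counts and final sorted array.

Count array: [1, 1, 1, 2, 0, 1]
(count[i] = number of elements equal to i)
Cumulative count: [1, 2, 3, 5, 5, 6]
Sorted: [0, 1, 2, 3, 3, 5]


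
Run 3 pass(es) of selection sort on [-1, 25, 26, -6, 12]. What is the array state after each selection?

Pass 1: Select minimum -6 at index 3, swap -> [-6, 25, 26, -1, 12]
Pass 2: Select minimum -1 at index 3, swap -> [-6, -1, 26, 25, 12]
Pass 3: Select minimum 12 at index 4, swap -> [-6, -1, 12, 25, 26]


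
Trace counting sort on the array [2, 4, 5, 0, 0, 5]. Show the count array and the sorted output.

Count array: [2, 0, 1, 0, 1, 2]
(count[i] = number of elements equal to i)
Cumulative count: [2, 2, 3, 3, 4, 6]
Sorted: [0, 0, 2, 4, 5, 5]


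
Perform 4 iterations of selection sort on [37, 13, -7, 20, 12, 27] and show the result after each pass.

Pass 1: Select minimum -7 at index 2, swap -> [-7, 13, 37, 20, 12, 27]
Pass 2: Select minimum 12 at index 4, swap -> [-7, 12, 37, 20, 13, 27]
Pass 3: Select minimum 13 at index 4, swap -> [-7, 12, 13, 20, 37, 27]
Pass 4: Select minimum 20 at index 3, swap -> [-7, 12, 13, 20, 37, 27]


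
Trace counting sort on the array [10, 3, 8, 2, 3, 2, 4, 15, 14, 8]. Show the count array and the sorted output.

Count array: [0, 0, 2, 2, 1, 0, 0, 0, 2, 0, 1, 0, 0, 0, 1, 1]
(count[i] = number of elements equal to i)
Cumulative count: [0, 0, 2, 4, 5, 5, 5, 5, 7, 7, 8, 8, 8, 8, 9, 10]
Sorted: [2, 2, 3, 3, 4, 8, 8, 10, 14, 15]


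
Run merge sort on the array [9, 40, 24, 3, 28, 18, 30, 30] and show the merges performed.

Divide and conquer:
  Merge [9] + [40] -> [9, 40]
  Merge [24] + [3] -> [3, 24]
  Merge [9, 40] + [3, 24] -> [3, 9, 24, 40]
  Merge [28] + [18] -> [18, 28]
  Merge [30] + [30] -> [30, 30]
  Merge [18, 28] + [30, 30] -> [18, 28, 30, 30]
  Merge [3, 9, 24, 40] + [18, 28, 30, 30] -> [3, 9, 18, 24, 28, 30, 30, 40]


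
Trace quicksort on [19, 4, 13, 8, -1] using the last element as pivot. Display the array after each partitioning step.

Partition 1: pivot=-1 at index 0 -> [-1, 4, 13, 8, 19]
Partition 2: pivot=19 at index 4 -> [-1, 4, 13, 8, 19]
Partition 3: pivot=8 at index 2 -> [-1, 4, 8, 13, 19]


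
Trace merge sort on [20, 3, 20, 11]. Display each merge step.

Divide and conquer:
  Merge [20] + [3] -> [3, 20]
  Merge [20] + [11] -> [11, 20]
  Merge [3, 20] + [11, 20] -> [3, 11, 20, 20]


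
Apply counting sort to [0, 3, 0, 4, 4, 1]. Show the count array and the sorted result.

Count array: [2, 1, 0, 1, 2]
(count[i] = number of elements equal to i)
Cumulative count: [2, 3, 3, 4, 6]
Sorted: [0, 0, 1, 3, 4, 4]


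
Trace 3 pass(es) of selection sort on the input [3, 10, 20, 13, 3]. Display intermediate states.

Pass 1: Select minimum 3 at index 0, swap -> [3, 10, 20, 13, 3]
Pass 2: Select minimum 3 at index 4, swap -> [3, 3, 20, 13, 10]
Pass 3: Select minimum 10 at index 4, swap -> [3, 3, 10, 13, 20]


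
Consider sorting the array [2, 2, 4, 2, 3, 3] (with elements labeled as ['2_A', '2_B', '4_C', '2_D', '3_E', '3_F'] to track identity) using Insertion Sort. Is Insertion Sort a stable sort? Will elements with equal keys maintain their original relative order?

Trace Insertion Sort on the labeled array (the key is the number; the letter only tracks identity):
  Insert 2_B at index 1: [2_A, 2_B, 4_C, 2_D, 3_E, 3_F]
  Insert 4_C at index 2: [2_A, 2_B, 4_C, 2_D, 3_E, 3_F]
  Insert 2_D at index 2: [2_A, 2_B, 2_D, 4_C, 3_E, 3_F]
  Insert 3_E at index 3: [2_A, 2_B, 2_D, 3_E, 4_C, 3_F]
  Insert 3_F at index 4: [2_A, 2_B, 2_D, 3_E, 3_F, 4_C]
Final order: [2_A, 2_B, 2_D, 3_E, 3_F, 4_C]
Equal keys:
  value 2: originally 2_A, 2_B, 2_D; after sorting 2_A, 2_B, 2_D -> order preserved
  value 3: originally 3_E, 3_F; after sorting 3_E, 3_F -> order preserved
All equal keys kept their original relative order. Insertion Sort is stable: elements are shifted only while they are strictly greater than the key, so a key is inserted after any equal elements already placed.
Answer: Stable


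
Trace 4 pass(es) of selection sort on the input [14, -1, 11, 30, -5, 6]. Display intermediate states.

Pass 1: Select minimum -5 at index 4, swap -> [-5, -1, 11, 30, 14, 6]
Pass 2: Select minimum -1 at index 1, swap -> [-5, -1, 11, 30, 14, 6]
Pass 3: Select minimum 6 at index 5, swap -> [-5, -1, 6, 30, 14, 11]
Pass 4: Select minimum 11 at index 5, swap -> [-5, -1, 6, 11, 14, 30]


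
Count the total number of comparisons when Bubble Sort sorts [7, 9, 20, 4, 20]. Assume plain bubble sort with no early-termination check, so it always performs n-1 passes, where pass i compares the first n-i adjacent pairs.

Pass 1: compare adjacent pairs (0,1)..(3,4) = 4 comparison(s), 1 swap(s) -> [7, 9, 4, 20, 20]
Pass 2: compare adjacent pairs (0,1)..(2,3) = 3 comparison(s), 1 swap(s) -> [7, 4, 9, 20, 20]
Pass 3: compare adjacent pairs (0,1)..(1,2) = 2 comparison(s), 1 swap(s) -> [4, 7, 9, 20, 20]
Pass 4: compare adjacent pairs (0,1)..(0,1) = 1 comparison(s), 0 swap(s) -> [4, 7, 9, 20, 20]
Total comparisons: 4 + 3 + 2 + 1 = 10


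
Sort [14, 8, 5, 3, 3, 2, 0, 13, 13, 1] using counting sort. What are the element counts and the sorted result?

Count array: [1, 1, 1, 2, 0, 1, 0, 0, 1, 0, 0, 0, 0, 2, 1]
(count[i] = number of elements equal to i)
Cumulative count: [1, 2, 3, 5, 5, 6, 6, 6, 7, 7, 7, 7, 7, 9, 10]
Sorted: [0, 1, 2, 3, 3, 5, 8, 13, 13, 14]


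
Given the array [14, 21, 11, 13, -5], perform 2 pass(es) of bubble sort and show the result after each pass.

After pass 1: [14, 11, 13, -5, 21] (3 swaps)
After pass 2: [11, 13, -5, 14, 21] (3 swaps)
Total swaps: 6


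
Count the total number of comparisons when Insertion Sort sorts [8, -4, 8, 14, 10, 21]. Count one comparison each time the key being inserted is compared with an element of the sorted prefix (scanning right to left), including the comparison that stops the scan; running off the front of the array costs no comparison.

Insert -4: 8 > -4 (shift), reached front = 1 comparison(s) -> [-4, 8, 8, 14, 10, 21]
Insert 8: 8 <= 8 (stop) = 1 comparison(s) -> [-4, 8, 8, 14, 10, 21]
Insert 14: 8 <= 14 (stop) = 1 comparison(s) -> [-4, 8, 8, 14, 10, 21]
Insert 10: 14 > 10 (shift), 8 <= 10 (stop) = 2 comparison(s) -> [-4, 8, 8, 10, 14, 21]
Insert 21: 14 <= 21 (stop) = 1 comparison(s) -> [-4, 8, 8, 10, 14, 21]
Total comparisons: 1 + 1 + 1 + 2 + 1 = 6


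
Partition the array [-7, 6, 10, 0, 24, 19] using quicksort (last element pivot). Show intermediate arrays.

Partition 1: pivot=19 at index 4 -> [-7, 6, 10, 0, 19, 24]
Partition 2: pivot=0 at index 1 -> [-7, 0, 10, 6, 19, 24]
Partition 3: pivot=6 at index 2 -> [-7, 0, 6, 10, 19, 24]


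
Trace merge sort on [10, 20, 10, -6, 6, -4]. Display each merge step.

Divide and conquer:
  Merge [20] + [10] -> [10, 20]
  Merge [10] + [10, 20] -> [10, 10, 20]
  Merge [6] + [-4] -> [-4, 6]
  Merge [-6] + [-4, 6] -> [-6, -4, 6]
  Merge [10, 10, 20] + [-6, -4, 6] -> [-6, -4, 6, 10, 10, 20]


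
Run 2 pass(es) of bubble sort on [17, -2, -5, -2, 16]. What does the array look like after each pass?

After pass 1: [-2, -5, -2, 16, 17] (4 swaps)
After pass 2: [-5, -2, -2, 16, 17] (1 swaps)
Total swaps: 5


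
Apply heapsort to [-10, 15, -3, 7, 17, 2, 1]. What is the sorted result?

Build heap: [17, 15, 2, 7, -10, -3, 1]
Extract 17: [15, 7, 2, 1, -10, -3, 17]
Extract 15: [7, 1, 2, -3, -10, 15, 17]
Extract 7: [2, 1, -10, -3, 7, 15, 17]
Extract 2: [1, -3, -10, 2, 7, 15, 17]
Extract 1: [-3, -10, 1, 2, 7, 15, 17]
Extract -3: [-10, -3, 1, 2, 7, 15, 17]


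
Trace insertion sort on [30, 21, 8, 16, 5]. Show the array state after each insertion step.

First element 30 is already 'sorted'
Insert 21: shifted 1 elements -> [21, 30, 8, 16, 5]
Insert 8: shifted 2 elements -> [8, 21, 30, 16, 5]
Insert 16: shifted 2 elements -> [8, 16, 21, 30, 5]
Insert 5: shifted 4 elements -> [5, 8, 16, 21, 30]


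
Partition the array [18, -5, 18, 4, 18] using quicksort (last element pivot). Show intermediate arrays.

Partition 1: pivot=18 at index 4 -> [18, -5, 18, 4, 18]
Partition 2: pivot=4 at index 1 -> [-5, 4, 18, 18, 18]
Partition 3: pivot=18 at index 3 -> [-5, 4, 18, 18, 18]


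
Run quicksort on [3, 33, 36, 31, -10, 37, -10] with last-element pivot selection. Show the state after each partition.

Partition 1: pivot=-10 at index 1 -> [-10, -10, 36, 31, 3, 37, 33]
Partition 2: pivot=33 at index 4 -> [-10, -10, 31, 3, 33, 37, 36]
Partition 3: pivot=3 at index 2 -> [-10, -10, 3, 31, 33, 37, 36]
Partition 4: pivot=36 at index 5 -> [-10, -10, 3, 31, 33, 36, 37]


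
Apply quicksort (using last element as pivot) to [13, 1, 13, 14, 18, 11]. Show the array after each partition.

Partition 1: pivot=11 at index 1 -> [1, 11, 13, 14, 18, 13]
Partition 2: pivot=13 at index 3 -> [1, 11, 13, 13, 18, 14]
Partition 3: pivot=14 at index 4 -> [1, 11, 13, 13, 14, 18]


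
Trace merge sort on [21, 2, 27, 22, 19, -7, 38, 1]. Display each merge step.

Divide and conquer:
  Merge [21] + [2] -> [2, 21]
  Merge [27] + [22] -> [22, 27]
  Merge [2, 21] + [22, 27] -> [2, 21, 22, 27]
  Merge [19] + [-7] -> [-7, 19]
  Merge [38] + [1] -> [1, 38]
  Merge [-7, 19] + [1, 38] -> [-7, 1, 19, 38]
  Merge [2, 21, 22, 27] + [-7, 1, 19, 38] -> [-7, 1, 2, 19, 21, 22, 27, 38]


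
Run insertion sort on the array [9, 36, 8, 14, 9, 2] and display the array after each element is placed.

First element 9 is already 'sorted'
Insert 36: shifted 0 elements -> [9, 36, 8, 14, 9, 2]
Insert 8: shifted 2 elements -> [8, 9, 36, 14, 9, 2]
Insert 14: shifted 1 elements -> [8, 9, 14, 36, 9, 2]
Insert 9: shifted 2 elements -> [8, 9, 9, 14, 36, 2]
Insert 2: shifted 5 elements -> [2, 8, 9, 9, 14, 36]


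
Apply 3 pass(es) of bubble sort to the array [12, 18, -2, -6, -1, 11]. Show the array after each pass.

After pass 1: [12, -2, -6, -1, 11, 18] (4 swaps)
After pass 2: [-2, -6, -1, 11, 12, 18] (4 swaps)
After pass 3: [-6, -2, -1, 11, 12, 18] (1 swaps)
Total swaps: 9


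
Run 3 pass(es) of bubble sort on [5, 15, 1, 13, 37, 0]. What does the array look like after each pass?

After pass 1: [5, 1, 13, 15, 0, 37] (3 swaps)
After pass 2: [1, 5, 13, 0, 15, 37] (2 swaps)
After pass 3: [1, 5, 0, 13, 15, 37] (1 swaps)
Total swaps: 6


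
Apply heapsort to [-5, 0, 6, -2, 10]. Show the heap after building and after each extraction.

Build heap: [10, 0, 6, -2, -5]
Extract 10: [6, 0, -5, -2, 10]
Extract 6: [0, -2, -5, 6, 10]
Extract 0: [-2, -5, 0, 6, 10]
Extract -2: [-5, -2, 0, 6, 10]


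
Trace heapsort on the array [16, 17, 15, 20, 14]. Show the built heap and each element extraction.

Build heap: [20, 17, 15, 16, 14]
Extract 20: [17, 16, 15, 14, 20]
Extract 17: [16, 14, 15, 17, 20]
Extract 16: [15, 14, 16, 17, 20]
Extract 15: [14, 15, 16, 17, 20]


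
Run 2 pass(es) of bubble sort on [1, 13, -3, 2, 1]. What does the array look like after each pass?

After pass 1: [1, -3, 2, 1, 13] (3 swaps)
After pass 2: [-3, 1, 1, 2, 13] (2 swaps)
Total swaps: 5


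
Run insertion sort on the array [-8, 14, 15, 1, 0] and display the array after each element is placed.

First element -8 is already 'sorted'
Insert 14: shifted 0 elements -> [-8, 14, 15, 1, 0]
Insert 15: shifted 0 elements -> [-8, 14, 15, 1, 0]
Insert 1: shifted 2 elements -> [-8, 1, 14, 15, 0]
Insert 0: shifted 3 elements -> [-8, 0, 1, 14, 15]


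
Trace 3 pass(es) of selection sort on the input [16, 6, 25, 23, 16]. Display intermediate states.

Pass 1: Select minimum 6 at index 1, swap -> [6, 16, 25, 23, 16]
Pass 2: Select minimum 16 at index 1, swap -> [6, 16, 25, 23, 16]
Pass 3: Select minimum 16 at index 4, swap -> [6, 16, 16, 23, 25]


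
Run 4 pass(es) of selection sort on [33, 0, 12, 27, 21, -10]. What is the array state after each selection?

Pass 1: Select minimum -10 at index 5, swap -> [-10, 0, 12, 27, 21, 33]
Pass 2: Select minimum 0 at index 1, swap -> [-10, 0, 12, 27, 21, 33]
Pass 3: Select minimum 12 at index 2, swap -> [-10, 0, 12, 27, 21, 33]
Pass 4: Select minimum 21 at index 4, swap -> [-10, 0, 12, 21, 27, 33]
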